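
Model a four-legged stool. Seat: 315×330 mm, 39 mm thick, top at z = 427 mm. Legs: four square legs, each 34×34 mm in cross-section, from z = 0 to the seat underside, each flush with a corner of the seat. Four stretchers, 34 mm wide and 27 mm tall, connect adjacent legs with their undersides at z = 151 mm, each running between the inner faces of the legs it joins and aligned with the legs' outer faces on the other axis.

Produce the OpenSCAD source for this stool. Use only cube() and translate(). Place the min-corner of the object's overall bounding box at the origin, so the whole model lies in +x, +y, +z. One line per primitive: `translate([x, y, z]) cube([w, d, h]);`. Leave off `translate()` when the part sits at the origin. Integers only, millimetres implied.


// leg_h = 427 - 39 = 388
// stretcher span = 315 - 2*34 = 247
translate([0, 0, 388]) cube([315, 330, 39]);
cube([34, 34, 388]);
translate([281, 0, 0]) cube([34, 34, 388]);
translate([0, 296, 0]) cube([34, 34, 388]);
translate([281, 296, 0]) cube([34, 34, 388]);
translate([34, 0, 151]) cube([247, 34, 27]);
translate([34, 296, 151]) cube([247, 34, 27]);
translate([0, 34, 151]) cube([34, 262, 27]);
translate([281, 34, 151]) cube([34, 262, 27]);


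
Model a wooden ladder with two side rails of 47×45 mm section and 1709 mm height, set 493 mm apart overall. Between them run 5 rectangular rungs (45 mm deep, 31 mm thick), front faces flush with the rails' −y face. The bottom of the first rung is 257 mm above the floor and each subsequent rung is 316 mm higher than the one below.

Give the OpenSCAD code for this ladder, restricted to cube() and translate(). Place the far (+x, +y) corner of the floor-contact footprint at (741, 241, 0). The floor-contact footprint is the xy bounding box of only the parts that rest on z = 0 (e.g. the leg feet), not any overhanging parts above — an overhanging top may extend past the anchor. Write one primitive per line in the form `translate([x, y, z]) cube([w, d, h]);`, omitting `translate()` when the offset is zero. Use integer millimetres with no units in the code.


translate([248, 196, 0]) cube([47, 45, 1709]);
translate([694, 196, 0]) cube([47, 45, 1709]);
translate([295, 196, 257]) cube([399, 45, 31]);
translate([295, 196, 573]) cube([399, 45, 31]);
translate([295, 196, 889]) cube([399, 45, 31]);
translate([295, 196, 1205]) cube([399, 45, 31]);
translate([295, 196, 1521]) cube([399, 45, 31]);


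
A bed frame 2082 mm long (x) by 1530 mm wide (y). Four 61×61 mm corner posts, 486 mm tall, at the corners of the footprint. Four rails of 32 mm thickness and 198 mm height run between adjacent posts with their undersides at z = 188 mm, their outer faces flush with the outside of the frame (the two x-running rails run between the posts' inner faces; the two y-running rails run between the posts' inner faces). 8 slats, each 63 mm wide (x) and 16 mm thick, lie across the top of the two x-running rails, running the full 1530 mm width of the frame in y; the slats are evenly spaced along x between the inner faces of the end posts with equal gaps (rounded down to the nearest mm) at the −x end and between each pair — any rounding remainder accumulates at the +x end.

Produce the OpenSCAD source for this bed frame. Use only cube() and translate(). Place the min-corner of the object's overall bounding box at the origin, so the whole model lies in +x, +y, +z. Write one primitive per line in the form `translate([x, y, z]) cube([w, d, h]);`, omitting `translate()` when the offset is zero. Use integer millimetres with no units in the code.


// slat z = rail_z + rail_h = 188 + 198 = 386
// slat gap = ⌊(1960 − 8·63) / 9⌋ = 161
cube([61, 61, 486]);
translate([0, 1469, 0]) cube([61, 61, 486]);
translate([2021, 0, 0]) cube([61, 61, 486]);
translate([2021, 1469, 0]) cube([61, 61, 486]);
translate([61, 0, 188]) cube([1960, 32, 198]);
translate([61, 1498, 188]) cube([1960, 32, 198]);
translate([0, 61, 188]) cube([32, 1408, 198]);
translate([2050, 61, 188]) cube([32, 1408, 198]);
translate([222, 0, 386]) cube([63, 1530, 16]);
translate([446, 0, 386]) cube([63, 1530, 16]);
translate([670, 0, 386]) cube([63, 1530, 16]);
translate([894, 0, 386]) cube([63, 1530, 16]);
translate([1118, 0, 386]) cube([63, 1530, 16]);
translate([1342, 0, 386]) cube([63, 1530, 16]);
translate([1566, 0, 386]) cube([63, 1530, 16]);
translate([1790, 0, 386]) cube([63, 1530, 16]);


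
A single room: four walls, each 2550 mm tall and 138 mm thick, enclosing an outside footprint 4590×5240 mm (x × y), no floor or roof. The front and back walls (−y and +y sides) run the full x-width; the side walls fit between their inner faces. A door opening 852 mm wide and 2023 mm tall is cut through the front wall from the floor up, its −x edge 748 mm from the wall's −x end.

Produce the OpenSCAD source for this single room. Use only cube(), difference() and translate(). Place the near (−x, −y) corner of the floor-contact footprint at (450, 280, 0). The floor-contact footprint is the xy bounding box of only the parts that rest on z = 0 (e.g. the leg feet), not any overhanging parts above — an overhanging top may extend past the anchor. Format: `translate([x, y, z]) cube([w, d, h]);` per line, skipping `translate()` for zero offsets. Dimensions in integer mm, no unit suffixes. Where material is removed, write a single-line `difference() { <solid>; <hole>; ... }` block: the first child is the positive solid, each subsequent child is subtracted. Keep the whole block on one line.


difference() { translate([450, 280, 0]) cube([4590, 138, 2550]); translate([1198, 280, 0]) cube([852, 138, 2023]); }
translate([450, 5382, 0]) cube([4590, 138, 2550]);
translate([450, 418, 0]) cube([138, 4964, 2550]);
translate([4902, 418, 0]) cube([138, 4964, 2550]);


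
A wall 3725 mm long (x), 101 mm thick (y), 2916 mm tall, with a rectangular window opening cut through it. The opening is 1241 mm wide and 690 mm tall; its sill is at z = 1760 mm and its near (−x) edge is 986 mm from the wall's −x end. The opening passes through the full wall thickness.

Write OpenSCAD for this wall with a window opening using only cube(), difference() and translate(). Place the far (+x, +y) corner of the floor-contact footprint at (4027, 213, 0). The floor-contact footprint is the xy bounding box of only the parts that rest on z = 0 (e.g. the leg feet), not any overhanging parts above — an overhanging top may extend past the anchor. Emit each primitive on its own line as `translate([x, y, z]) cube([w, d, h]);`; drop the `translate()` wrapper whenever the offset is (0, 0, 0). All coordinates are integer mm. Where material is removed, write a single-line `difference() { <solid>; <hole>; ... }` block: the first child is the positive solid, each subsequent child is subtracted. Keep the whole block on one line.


difference() { translate([302, 112, 0]) cube([3725, 101, 2916]); translate([1288, 112, 1760]) cube([1241, 101, 690]); }


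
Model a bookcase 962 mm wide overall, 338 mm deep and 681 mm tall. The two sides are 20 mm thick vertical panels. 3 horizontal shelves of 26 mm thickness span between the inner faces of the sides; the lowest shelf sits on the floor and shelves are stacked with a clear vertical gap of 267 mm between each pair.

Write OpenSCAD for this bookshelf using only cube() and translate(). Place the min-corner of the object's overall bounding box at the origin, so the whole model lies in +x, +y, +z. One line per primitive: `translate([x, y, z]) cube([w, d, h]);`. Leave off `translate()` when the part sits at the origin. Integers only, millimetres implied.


cube([20, 338, 681]);
translate([942, 0, 0]) cube([20, 338, 681]);
translate([20, 0, 0]) cube([922, 338, 26]);
translate([20, 0, 293]) cube([922, 338, 26]);
translate([20, 0, 586]) cube([922, 338, 26]);


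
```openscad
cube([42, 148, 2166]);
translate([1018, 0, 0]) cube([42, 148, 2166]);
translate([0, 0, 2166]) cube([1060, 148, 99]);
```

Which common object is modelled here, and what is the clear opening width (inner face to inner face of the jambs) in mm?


A door frame. The clear opening width is 976 mm.

Two 2166 mm tall posts with a header on top — a door frame. The left jamb is 42 mm wide at x = 0; the right jamb starts at x = 1018. The clear opening is 1018 − 42 = 976 mm.


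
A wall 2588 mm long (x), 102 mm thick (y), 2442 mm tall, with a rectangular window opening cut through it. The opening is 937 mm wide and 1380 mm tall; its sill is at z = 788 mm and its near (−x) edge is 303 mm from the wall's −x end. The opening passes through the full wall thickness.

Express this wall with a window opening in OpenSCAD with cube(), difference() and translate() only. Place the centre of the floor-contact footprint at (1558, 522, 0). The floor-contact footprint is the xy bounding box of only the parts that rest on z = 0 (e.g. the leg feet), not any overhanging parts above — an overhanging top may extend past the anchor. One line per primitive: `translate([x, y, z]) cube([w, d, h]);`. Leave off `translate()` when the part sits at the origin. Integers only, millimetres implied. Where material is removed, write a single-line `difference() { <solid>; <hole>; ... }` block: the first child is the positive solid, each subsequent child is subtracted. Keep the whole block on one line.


difference() { translate([264, 471, 0]) cube([2588, 102, 2442]); translate([567, 471, 788]) cube([937, 102, 1380]); }


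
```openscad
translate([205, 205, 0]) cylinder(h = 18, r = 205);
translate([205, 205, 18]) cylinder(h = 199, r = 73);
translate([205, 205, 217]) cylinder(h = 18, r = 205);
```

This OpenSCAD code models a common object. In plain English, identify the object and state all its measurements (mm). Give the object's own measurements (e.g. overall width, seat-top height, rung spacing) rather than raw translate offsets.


A spool: two coaxial disc flanges of radius 205 mm and thickness 18 mm, joined by a core cylinder of radius 73 mm and height 199 mm. The lower flange rests on z = 0 and the three cylinders share a vertical axis.


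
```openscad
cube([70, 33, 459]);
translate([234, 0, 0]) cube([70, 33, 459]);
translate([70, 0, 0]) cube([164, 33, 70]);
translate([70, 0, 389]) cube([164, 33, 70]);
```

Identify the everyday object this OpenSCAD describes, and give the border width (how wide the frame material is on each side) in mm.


A picture frame. The border width is 70 mm.

Four thin pieces enclosing a rectangular opening — a picture frame. The two full-height stiles are 459 mm tall; the top rail sits at z = 389 and is 70 mm tall, so the border above the opening is 459 − 389 = 70 mm, matching the stile x-width.


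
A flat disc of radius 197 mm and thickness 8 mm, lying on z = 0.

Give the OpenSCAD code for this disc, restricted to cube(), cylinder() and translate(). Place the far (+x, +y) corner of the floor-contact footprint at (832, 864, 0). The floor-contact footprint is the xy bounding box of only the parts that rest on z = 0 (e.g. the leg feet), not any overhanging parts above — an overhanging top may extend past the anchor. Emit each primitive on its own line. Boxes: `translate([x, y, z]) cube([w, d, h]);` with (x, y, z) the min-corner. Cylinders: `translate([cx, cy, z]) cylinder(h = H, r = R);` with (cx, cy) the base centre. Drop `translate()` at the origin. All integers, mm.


translate([635, 667, 0]) cylinder(h = 8, r = 197);


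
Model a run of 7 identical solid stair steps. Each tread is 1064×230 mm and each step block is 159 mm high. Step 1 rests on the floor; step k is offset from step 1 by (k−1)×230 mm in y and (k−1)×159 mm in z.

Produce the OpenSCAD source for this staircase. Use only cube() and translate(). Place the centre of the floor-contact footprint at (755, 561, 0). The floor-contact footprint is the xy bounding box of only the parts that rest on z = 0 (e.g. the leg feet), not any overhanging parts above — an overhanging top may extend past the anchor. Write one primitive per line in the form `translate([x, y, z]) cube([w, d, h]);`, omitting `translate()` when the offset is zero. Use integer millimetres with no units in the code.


translate([223, 446, 0]) cube([1064, 230, 159]);
translate([223, 676, 159]) cube([1064, 230, 159]);
translate([223, 906, 318]) cube([1064, 230, 159]);
translate([223, 1136, 477]) cube([1064, 230, 159]);
translate([223, 1366, 636]) cube([1064, 230, 159]);
translate([223, 1596, 795]) cube([1064, 230, 159]);
translate([223, 1826, 954]) cube([1064, 230, 159]);


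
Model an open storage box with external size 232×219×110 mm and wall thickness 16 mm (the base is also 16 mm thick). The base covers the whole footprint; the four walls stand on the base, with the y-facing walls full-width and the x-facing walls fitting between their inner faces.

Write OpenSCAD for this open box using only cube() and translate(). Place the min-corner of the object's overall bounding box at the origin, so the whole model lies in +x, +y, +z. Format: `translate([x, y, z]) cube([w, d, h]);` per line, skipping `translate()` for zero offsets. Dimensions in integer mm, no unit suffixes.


cube([232, 219, 16]);
translate([0, 0, 16]) cube([232, 16, 94]);
translate([0, 203, 16]) cube([232, 16, 94]);
translate([0, 16, 16]) cube([16, 187, 94]);
translate([216, 16, 16]) cube([16, 187, 94]);


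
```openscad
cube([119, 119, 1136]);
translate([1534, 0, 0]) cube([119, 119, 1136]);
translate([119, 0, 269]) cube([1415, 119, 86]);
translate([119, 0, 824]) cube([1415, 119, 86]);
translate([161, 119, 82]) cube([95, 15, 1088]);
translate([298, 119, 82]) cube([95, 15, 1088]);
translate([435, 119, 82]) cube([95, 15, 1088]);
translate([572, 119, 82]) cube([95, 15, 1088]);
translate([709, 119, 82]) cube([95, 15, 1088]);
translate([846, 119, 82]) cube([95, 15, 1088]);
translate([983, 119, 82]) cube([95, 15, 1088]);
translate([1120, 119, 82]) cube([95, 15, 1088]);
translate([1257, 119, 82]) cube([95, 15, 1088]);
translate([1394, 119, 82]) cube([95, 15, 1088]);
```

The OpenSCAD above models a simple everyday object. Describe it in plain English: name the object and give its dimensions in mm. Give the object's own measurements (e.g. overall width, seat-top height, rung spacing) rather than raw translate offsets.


A fence section. Two 119×119 mm posts, 1136 mm tall, stand on the floor with a clear span of 1415 mm between their inner faces. Two horizontal rails of 119×86 mm section span the gap between the posts with their undersides at z = 269 mm and z = 824 mm, flush with the posts' −y face. 10 pickets, each 95 mm wide, 15 mm thick and 1088 mm tall, are fixed to the +y face of the rails with their bottoms at z = 82 mm, spaced across the span with a 42 mm gap after the −x post and between neighbouring pickets, with 45 mm left before the +x post.


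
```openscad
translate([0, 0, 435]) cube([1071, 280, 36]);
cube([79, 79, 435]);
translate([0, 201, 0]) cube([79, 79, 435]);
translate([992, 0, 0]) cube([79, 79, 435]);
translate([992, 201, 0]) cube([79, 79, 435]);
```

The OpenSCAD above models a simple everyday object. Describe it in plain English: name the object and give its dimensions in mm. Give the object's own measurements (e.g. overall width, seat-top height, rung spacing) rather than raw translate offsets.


A long wooden bench with a 1071 mm (x) × 280 mm (y) seat, 36 mm thick, its top surface 471 mm above the floor. Four 79 mm square legs at the seat corners, flush with the edges, run from z = 0 to the seat underside.


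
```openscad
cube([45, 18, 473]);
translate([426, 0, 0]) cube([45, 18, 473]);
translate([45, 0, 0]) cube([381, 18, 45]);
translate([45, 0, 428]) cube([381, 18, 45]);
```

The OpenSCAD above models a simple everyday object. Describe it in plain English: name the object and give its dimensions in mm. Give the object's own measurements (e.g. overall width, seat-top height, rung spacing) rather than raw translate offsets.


A rectangular picture frame lying in the x–z plane (depth along y). The opening is 381 mm wide (x) by 383 mm tall (z), surrounded by a border 45 mm wide on all four sides. The frame is 18 mm deep and is made of two full-height vertical stiles with two horizontal rails fitted between them.


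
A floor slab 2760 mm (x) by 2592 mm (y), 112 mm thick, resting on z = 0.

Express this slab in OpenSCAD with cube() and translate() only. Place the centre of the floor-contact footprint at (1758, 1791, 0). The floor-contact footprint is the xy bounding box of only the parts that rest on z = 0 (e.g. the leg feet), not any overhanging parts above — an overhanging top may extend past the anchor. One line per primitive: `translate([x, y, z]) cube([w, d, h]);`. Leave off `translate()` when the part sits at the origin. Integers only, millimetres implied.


translate([378, 495, 0]) cube([2760, 2592, 112]);


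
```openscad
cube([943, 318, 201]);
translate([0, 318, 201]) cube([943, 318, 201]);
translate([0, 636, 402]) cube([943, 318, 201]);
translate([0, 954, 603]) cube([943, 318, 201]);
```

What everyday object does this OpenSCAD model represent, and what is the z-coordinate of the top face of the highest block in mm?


A staircase. The total rise is 804 mm.

4 identical blocks, each offset up and back from the previous — a staircase. Each step is 201 mm tall and there are 4 of them, so the total rise is 4 × 201 = 804 mm.


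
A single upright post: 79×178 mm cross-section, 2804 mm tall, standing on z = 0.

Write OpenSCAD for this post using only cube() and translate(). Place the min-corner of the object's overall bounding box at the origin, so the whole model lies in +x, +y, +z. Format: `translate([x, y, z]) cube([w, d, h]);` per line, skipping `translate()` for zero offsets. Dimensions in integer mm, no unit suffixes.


cube([79, 178, 2804]);


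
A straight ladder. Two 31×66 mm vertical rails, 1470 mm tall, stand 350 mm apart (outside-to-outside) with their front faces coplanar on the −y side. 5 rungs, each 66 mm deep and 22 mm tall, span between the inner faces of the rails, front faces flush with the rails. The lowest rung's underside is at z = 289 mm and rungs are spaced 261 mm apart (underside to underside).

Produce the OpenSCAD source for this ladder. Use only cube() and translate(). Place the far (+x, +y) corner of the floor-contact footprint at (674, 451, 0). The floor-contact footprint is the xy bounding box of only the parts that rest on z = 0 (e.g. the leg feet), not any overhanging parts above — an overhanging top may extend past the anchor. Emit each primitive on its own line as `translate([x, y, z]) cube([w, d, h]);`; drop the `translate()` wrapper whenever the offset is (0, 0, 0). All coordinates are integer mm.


translate([324, 385, 0]) cube([31, 66, 1470]);
translate([643, 385, 0]) cube([31, 66, 1470]);
translate([355, 385, 289]) cube([288, 66, 22]);
translate([355, 385, 550]) cube([288, 66, 22]);
translate([355, 385, 811]) cube([288, 66, 22]);
translate([355, 385, 1072]) cube([288, 66, 22]);
translate([355, 385, 1333]) cube([288, 66, 22]);


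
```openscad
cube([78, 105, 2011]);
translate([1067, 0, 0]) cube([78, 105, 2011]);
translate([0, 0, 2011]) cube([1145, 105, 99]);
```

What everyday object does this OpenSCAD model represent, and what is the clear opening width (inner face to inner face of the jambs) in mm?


A door frame. The clear opening width is 989 mm.

Two 2011 mm tall posts with a header on top — a door frame. The left jamb is 78 mm wide at x = 0; the right jamb starts at x = 1067. The clear opening is 1067 − 78 = 989 mm.


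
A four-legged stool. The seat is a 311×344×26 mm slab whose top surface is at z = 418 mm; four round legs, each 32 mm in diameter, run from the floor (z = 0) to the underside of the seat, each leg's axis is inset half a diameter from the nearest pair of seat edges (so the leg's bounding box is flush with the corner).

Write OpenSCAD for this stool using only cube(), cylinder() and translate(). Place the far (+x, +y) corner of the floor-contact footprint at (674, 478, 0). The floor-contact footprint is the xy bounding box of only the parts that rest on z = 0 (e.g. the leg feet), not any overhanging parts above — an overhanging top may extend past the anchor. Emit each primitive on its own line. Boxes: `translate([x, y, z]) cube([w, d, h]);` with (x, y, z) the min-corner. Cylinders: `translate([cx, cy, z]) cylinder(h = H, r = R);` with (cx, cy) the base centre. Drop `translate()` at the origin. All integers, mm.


translate([363, 134, 392]) cube([311, 344, 26]);
translate([379, 150, 0]) cylinder(h = 392, r = 16);
translate([658, 150, 0]) cylinder(h = 392, r = 16);
translate([379, 462, 0]) cylinder(h = 392, r = 16);
translate([658, 462, 0]) cylinder(h = 392, r = 16);


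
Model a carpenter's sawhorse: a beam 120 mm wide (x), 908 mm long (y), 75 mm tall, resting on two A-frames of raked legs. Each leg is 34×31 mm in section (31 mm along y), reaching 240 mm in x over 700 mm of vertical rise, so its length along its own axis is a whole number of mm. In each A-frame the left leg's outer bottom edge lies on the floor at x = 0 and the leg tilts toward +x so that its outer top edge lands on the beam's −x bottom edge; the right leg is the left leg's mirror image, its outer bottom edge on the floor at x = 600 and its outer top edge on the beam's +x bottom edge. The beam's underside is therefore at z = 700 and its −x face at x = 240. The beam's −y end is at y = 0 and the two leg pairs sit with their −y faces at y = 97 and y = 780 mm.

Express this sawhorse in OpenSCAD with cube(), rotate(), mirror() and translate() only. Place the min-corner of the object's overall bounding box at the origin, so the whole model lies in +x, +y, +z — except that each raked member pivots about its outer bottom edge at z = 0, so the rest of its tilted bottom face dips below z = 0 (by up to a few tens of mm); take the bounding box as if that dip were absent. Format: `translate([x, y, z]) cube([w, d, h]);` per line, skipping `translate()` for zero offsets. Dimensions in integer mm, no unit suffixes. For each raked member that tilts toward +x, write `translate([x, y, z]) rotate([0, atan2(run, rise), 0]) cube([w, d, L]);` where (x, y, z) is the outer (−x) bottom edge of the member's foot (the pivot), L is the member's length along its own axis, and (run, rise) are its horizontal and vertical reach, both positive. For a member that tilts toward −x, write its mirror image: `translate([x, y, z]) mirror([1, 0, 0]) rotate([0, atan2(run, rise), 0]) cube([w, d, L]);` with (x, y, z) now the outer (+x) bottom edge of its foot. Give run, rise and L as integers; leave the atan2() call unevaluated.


translate([240, 0, 700]) cube([120, 908, 75]);
translate([0, 97, 0]) rotate([0, atan2(240, 700), 0]) cube([34, 31, 740]);
translate([600, 97, 0]) mirror([1, 0, 0]) rotate([0, atan2(240, 700), 0]) cube([34, 31, 740]);
translate([0, 780, 0]) rotate([0, atan2(240, 700), 0]) cube([34, 31, 740]);
translate([600, 780, 0]) mirror([1, 0, 0]) rotate([0, atan2(240, 700), 0]) cube([34, 31, 740]);


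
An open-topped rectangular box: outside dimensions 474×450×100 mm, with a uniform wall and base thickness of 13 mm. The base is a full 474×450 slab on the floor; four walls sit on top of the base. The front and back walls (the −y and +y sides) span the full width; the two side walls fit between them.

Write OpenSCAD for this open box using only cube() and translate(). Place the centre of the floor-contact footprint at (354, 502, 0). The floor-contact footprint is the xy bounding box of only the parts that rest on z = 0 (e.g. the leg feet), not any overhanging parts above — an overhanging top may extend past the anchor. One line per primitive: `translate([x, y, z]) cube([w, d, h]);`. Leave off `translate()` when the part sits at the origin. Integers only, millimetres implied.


translate([117, 277, 0]) cube([474, 450, 13]);
translate([117, 277, 13]) cube([474, 13, 87]);
translate([117, 714, 13]) cube([474, 13, 87]);
translate([117, 290, 13]) cube([13, 424, 87]);
translate([578, 290, 13]) cube([13, 424, 87]);


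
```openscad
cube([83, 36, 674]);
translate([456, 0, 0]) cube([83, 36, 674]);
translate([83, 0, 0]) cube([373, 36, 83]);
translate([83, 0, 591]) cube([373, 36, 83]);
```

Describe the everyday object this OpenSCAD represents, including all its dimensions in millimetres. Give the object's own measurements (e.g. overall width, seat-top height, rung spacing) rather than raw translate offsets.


A rectangular picture frame lying in the x–z plane (depth along y). The opening is 373 mm wide (x) by 508 mm tall (z), surrounded by a border 83 mm wide on all four sides. The frame is 36 mm deep and is made of two full-height vertical stiles with two horizontal rails fitted between them.


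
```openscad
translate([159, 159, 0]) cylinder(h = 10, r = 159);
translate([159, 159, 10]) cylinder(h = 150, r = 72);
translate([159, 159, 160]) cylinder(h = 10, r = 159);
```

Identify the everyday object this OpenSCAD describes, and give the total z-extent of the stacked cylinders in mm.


A spool. The overall height is 170 mm.

Three coaxial cylinders, large–small–large — a spool. Two 10 mm flanges and a 150 mm core give 10 + 150 + 10 = 170 mm.


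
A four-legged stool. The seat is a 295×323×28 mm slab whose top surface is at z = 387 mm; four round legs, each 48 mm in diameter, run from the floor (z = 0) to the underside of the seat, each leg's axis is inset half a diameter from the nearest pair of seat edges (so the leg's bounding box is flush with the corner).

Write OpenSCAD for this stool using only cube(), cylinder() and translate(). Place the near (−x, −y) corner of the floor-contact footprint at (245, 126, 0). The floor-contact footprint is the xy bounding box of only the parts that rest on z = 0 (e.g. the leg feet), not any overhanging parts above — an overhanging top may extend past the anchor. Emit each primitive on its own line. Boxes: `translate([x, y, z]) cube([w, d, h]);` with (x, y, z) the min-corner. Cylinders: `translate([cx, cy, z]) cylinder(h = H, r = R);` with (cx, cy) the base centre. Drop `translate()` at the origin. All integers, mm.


translate([245, 126, 359]) cube([295, 323, 28]);
translate([269, 150, 0]) cylinder(h = 359, r = 24);
translate([516, 150, 0]) cylinder(h = 359, r = 24);
translate([269, 425, 0]) cylinder(h = 359, r = 24);
translate([516, 425, 0]) cylinder(h = 359, r = 24);


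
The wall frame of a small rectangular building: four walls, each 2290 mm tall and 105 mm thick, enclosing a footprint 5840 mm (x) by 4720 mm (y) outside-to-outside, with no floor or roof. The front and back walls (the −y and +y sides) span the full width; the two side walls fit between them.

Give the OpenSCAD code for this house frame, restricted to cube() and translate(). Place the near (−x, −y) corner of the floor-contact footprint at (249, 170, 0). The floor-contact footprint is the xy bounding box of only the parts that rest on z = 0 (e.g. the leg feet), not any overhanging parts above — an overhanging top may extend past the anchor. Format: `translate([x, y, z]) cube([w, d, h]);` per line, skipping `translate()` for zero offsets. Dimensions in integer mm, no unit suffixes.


translate([249, 170, 0]) cube([5840, 105, 2290]);
translate([249, 4785, 0]) cube([5840, 105, 2290]);
translate([249, 275, 0]) cube([105, 4510, 2290]);
translate([5984, 275, 0]) cube([105, 4510, 2290]);


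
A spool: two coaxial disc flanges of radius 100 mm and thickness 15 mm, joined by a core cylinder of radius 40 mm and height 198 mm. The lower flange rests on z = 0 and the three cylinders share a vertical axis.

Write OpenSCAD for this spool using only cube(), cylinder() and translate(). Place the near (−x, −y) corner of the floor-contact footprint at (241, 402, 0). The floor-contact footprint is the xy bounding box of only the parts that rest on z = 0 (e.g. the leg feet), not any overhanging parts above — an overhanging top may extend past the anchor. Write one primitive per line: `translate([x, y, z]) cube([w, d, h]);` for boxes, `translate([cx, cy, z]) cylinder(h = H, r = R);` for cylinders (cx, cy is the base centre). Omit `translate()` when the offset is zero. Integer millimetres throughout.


translate([341, 502, 0]) cylinder(h = 15, r = 100);
translate([341, 502, 15]) cylinder(h = 198, r = 40);
translate([341, 502, 213]) cylinder(h = 15, r = 100);


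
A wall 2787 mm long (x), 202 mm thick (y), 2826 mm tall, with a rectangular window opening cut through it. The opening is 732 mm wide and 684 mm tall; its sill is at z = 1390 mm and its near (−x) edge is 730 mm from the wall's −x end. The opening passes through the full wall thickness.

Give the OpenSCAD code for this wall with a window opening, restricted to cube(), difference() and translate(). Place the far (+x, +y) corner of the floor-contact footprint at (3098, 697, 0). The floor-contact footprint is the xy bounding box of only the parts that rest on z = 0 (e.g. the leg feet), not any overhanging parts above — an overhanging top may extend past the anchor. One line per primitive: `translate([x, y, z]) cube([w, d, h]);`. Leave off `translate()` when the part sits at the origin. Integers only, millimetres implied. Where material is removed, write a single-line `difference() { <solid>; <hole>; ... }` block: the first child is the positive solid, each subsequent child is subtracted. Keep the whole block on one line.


difference() { translate([311, 495, 0]) cube([2787, 202, 2826]); translate([1041, 495, 1390]) cube([732, 202, 684]); }


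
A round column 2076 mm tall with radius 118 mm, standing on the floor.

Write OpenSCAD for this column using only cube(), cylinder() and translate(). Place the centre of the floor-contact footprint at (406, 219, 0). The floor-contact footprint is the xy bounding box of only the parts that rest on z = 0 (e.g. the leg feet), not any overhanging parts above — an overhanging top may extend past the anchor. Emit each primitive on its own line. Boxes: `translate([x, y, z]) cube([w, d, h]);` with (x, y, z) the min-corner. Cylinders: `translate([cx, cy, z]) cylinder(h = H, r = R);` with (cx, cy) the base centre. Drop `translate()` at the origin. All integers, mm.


translate([406, 219, 0]) cylinder(h = 2076, r = 118);


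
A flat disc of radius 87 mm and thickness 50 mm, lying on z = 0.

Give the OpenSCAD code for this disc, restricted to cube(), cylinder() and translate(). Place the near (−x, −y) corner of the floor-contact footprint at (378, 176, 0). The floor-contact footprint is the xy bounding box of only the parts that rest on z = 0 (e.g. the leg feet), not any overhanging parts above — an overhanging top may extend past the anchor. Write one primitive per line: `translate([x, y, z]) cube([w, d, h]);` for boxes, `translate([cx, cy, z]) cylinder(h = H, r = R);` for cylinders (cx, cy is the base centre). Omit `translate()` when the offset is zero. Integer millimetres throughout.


translate([465, 263, 0]) cylinder(h = 50, r = 87);


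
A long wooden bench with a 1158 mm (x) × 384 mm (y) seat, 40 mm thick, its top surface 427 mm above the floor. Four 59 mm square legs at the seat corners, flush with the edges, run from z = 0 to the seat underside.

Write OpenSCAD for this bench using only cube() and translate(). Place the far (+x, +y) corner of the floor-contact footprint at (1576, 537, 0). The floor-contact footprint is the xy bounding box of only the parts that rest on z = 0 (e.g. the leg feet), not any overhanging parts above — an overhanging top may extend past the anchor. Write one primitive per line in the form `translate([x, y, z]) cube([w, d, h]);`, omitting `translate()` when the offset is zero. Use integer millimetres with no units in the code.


// leg_h = 427 − 40 = 387
translate([418, 153, 387]) cube([1158, 384, 40]);
translate([418, 153, 0]) cube([59, 59, 387]);
translate([418, 478, 0]) cube([59, 59, 387]);
translate([1517, 153, 0]) cube([59, 59, 387]);
translate([1517, 478, 0]) cube([59, 59, 387]);


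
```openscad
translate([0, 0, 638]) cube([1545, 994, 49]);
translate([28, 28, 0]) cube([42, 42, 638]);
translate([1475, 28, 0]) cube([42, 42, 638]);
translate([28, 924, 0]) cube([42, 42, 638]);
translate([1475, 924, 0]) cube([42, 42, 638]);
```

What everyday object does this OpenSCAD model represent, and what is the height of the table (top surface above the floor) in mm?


A table. The table height is 687 mm.

A 1545×994×49 slab sits at z = 638 on four 42 mm square posts — a table. The top surface is at 638 + 49 = 687 mm.


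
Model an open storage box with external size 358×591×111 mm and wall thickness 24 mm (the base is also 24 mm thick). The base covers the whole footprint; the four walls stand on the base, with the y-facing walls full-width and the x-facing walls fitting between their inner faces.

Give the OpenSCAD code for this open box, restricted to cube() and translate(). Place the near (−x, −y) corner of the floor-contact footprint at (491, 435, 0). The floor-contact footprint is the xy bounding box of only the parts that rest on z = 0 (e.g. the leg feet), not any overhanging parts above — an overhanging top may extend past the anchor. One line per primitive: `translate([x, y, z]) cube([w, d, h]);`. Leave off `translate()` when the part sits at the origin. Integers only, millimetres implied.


translate([491, 435, 0]) cube([358, 591, 24]);
translate([491, 435, 24]) cube([358, 24, 87]);
translate([491, 1002, 24]) cube([358, 24, 87]);
translate([491, 459, 24]) cube([24, 543, 87]);
translate([825, 459, 24]) cube([24, 543, 87]);


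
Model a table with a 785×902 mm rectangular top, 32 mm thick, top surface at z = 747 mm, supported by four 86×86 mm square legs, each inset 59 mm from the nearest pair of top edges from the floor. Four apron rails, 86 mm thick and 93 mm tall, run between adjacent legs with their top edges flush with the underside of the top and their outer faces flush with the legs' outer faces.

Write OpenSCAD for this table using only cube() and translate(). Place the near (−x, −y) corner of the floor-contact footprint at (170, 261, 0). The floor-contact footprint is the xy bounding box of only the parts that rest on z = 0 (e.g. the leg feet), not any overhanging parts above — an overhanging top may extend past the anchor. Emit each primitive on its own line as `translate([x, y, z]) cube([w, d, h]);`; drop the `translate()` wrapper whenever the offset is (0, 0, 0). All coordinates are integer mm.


translate([111, 202, 715]) cube([785, 902, 32]);
translate([170, 261, 0]) cube([86, 86, 715]);
translate([751, 261, 0]) cube([86, 86, 715]);
translate([170, 959, 0]) cube([86, 86, 715]);
translate([751, 959, 0]) cube([86, 86, 715]);
translate([256, 261, 622]) cube([495, 86, 93]);
translate([256, 959, 622]) cube([495, 86, 93]);
translate([170, 347, 622]) cube([86, 612, 93]);
translate([751, 347, 622]) cube([86, 612, 93]);


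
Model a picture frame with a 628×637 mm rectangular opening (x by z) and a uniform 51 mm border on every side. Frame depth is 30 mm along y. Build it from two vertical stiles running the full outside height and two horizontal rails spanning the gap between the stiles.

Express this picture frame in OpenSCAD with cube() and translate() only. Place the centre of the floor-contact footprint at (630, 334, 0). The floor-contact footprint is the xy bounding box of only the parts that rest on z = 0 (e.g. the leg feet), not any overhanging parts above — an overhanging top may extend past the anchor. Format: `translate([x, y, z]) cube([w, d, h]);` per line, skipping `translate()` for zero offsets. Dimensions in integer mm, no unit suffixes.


translate([265, 319, 0]) cube([51, 30, 739]);
translate([944, 319, 0]) cube([51, 30, 739]);
translate([316, 319, 0]) cube([628, 30, 51]);
translate([316, 319, 688]) cube([628, 30, 51]);


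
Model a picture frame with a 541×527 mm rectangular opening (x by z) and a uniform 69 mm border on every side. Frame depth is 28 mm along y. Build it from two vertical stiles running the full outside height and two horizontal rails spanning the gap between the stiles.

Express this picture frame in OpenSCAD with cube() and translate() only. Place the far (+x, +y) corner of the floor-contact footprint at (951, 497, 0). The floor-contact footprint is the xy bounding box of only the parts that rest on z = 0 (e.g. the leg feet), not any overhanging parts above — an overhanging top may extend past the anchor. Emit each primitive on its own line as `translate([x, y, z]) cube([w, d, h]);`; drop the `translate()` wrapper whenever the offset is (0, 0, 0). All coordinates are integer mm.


translate([272, 469, 0]) cube([69, 28, 665]);
translate([882, 469, 0]) cube([69, 28, 665]);
translate([341, 469, 0]) cube([541, 28, 69]);
translate([341, 469, 596]) cube([541, 28, 69]);


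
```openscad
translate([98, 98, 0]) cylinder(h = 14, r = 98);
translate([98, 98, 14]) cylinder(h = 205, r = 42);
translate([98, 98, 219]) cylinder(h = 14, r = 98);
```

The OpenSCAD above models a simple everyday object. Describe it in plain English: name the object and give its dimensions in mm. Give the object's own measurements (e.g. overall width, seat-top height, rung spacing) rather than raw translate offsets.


A spool: two coaxial disc flanges of radius 98 mm and thickness 14 mm, joined by a core cylinder of radius 42 mm and height 205 mm. The lower flange rests on z = 0 and the three cylinders share a vertical axis.


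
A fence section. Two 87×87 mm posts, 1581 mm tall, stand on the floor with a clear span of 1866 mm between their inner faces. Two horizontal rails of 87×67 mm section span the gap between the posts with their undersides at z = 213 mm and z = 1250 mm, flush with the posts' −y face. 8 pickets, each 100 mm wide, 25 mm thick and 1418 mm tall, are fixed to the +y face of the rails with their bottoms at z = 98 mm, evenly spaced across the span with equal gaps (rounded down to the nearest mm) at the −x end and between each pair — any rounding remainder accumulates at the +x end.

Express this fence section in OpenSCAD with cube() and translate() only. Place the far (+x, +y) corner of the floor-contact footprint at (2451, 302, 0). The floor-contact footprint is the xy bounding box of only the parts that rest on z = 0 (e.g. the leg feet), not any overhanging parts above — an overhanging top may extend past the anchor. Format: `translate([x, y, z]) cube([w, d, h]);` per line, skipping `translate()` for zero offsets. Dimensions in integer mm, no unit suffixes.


translate([411, 215, 0]) cube([87, 87, 1581]);
translate([2364, 215, 0]) cube([87, 87, 1581]);
translate([498, 215, 213]) cube([1866, 87, 67]);
translate([498, 215, 1250]) cube([1866, 87, 67]);
translate([616, 302, 98]) cube([100, 25, 1418]);
translate([834, 302, 98]) cube([100, 25, 1418]);
translate([1052, 302, 98]) cube([100, 25, 1418]);
translate([1270, 302, 98]) cube([100, 25, 1418]);
translate([1488, 302, 98]) cube([100, 25, 1418]);
translate([1706, 302, 98]) cube([100, 25, 1418]);
translate([1924, 302, 98]) cube([100, 25, 1418]);
translate([2142, 302, 98]) cube([100, 25, 1418]);


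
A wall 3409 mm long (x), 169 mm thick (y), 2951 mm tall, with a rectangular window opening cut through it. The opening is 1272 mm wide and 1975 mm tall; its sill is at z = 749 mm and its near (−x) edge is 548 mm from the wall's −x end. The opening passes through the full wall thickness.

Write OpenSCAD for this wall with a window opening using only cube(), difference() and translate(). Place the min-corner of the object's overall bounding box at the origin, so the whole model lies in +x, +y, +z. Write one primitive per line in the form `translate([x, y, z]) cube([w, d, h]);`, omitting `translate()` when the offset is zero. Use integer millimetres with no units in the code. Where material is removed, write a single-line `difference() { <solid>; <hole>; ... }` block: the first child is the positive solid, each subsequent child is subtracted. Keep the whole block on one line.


difference() { cube([3409, 169, 2951]); translate([548, 0, 749]) cube([1272, 169, 1975]); }


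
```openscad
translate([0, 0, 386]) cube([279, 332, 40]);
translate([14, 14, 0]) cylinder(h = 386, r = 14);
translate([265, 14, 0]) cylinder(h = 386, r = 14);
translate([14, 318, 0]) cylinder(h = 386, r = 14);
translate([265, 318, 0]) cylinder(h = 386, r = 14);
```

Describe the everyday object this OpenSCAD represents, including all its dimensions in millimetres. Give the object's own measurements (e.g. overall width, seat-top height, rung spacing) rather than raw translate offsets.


A four-legged stool. The seat is a 279×332×40 mm slab whose top surface is at z = 426 mm; four round legs, each 28 mm in diameter, run from the floor (z = 0) to the underside of the seat, each leg's axis is inset half a diameter from the nearest pair of seat edges (so the leg's bounding box is flush with the corner).
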